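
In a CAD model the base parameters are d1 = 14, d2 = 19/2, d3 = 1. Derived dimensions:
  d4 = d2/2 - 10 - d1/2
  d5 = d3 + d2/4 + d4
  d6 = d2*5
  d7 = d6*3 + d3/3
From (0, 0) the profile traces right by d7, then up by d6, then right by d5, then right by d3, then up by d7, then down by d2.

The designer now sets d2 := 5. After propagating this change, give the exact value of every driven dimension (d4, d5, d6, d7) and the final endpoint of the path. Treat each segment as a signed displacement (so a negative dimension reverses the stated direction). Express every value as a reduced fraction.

d4 = -29/2
d5 = -49/4
d6 = 25
d7 = 226/3
endpoint = (769/12, 286/3)

Apply edit: d2 := 5
  d4 = d2/2 - 10 - d1/2 = -29/2
  d5 = d3 + d2/4 + d4 = -49/4
  d6 = d2*5 = 25
  d7 = d6*3 + d3/3 = 226/3
Walk from origin (0, 0):
  seg 1: right by d7 = 226/3 → (226/3, 0)
  seg 2: up by d6 = 25 → (226/3, 25)
  seg 3: right by d5 = -49/4 → (757/12, 25)
  seg 4: right by d3 = 1 → (769/12, 25)
  seg 5: up by d7 = 226/3 → (769/12, 301/3)
  seg 6: down by d2 = 5 → (769/12, 286/3)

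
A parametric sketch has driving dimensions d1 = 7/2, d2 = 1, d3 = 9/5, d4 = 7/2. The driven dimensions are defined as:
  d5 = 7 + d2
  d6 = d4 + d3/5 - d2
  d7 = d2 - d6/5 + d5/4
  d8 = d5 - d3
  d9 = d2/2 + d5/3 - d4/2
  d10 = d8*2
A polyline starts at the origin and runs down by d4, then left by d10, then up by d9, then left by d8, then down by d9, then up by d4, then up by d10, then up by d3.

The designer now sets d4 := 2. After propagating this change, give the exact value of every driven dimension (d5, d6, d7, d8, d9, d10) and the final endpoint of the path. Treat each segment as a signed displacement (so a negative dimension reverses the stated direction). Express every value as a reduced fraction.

Apply edit: d4 := 2
  d5 = 7 + d2 = 8
  d6 = d4 + d3/5 - d2 = 34/25
  d7 = d2 - d6/5 + d5/4 = 341/125
  d8 = d5 - d3 = 31/5
  d9 = d2/2 + d5/3 - d4/2 = 13/6
  d10 = d8*2 = 62/5
Walk from origin (0, 0):
  seg 1: down by d4 = 2 → (0, -2)
  seg 2: left by d10 = 62/5 → (-62/5, -2)
  seg 3: up by d9 = 13/6 → (-62/5, 1/6)
  seg 4: left by d8 = 31/5 → (-93/5, 1/6)
  seg 5: down by d9 = 13/6 → (-93/5, -2)
  seg 6: up by d4 = 2 → (-93/5, 0)
  seg 7: up by d10 = 62/5 → (-93/5, 62/5)
  seg 8: up by d3 = 9/5 → (-93/5, 71/5)

d5 = 8
d6 = 34/25
d7 = 341/125
d8 = 31/5
d9 = 13/6
d10 = 62/5
endpoint = (-93/5, 71/5)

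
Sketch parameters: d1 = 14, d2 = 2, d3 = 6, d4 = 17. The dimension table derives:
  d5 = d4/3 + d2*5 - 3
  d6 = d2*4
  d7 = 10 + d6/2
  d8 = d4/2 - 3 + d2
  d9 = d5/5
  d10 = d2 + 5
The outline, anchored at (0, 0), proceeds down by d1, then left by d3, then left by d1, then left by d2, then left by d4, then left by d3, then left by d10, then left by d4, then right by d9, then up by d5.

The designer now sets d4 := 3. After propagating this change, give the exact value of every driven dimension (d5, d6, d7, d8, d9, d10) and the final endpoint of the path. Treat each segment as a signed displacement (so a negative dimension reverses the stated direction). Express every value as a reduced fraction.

d5 = 8
d6 = 8
d7 = 14
d8 = 1/2
d9 = 8/5
d10 = 7
endpoint = (-197/5, -6)

Apply edit: d4 := 3
  d5 = d4/3 + d2*5 - 3 = 8
  d6 = d2*4 = 8
  d7 = 10 + d6/2 = 14
  d8 = d4/2 - 3 + d2 = 1/2
  d9 = d5/5 = 8/5
  d10 = d2 + 5 = 7
Walk from origin (0, 0):
  seg 1: down by d1 = 14 → (0, -14)
  seg 2: left by d3 = 6 → (-6, -14)
  seg 3: left by d1 = 14 → (-20, -14)
  seg 4: left by d2 = 2 → (-22, -14)
  seg 5: left by d4 = 3 → (-25, -14)
  seg 6: left by d3 = 6 → (-31, -14)
  seg 7: left by d10 = 7 → (-38, -14)
  seg 8: left by d4 = 3 → (-41, -14)
  seg 9: right by d9 = 8/5 → (-197/5, -14)
  seg 10: up by d5 = 8 → (-197/5, -6)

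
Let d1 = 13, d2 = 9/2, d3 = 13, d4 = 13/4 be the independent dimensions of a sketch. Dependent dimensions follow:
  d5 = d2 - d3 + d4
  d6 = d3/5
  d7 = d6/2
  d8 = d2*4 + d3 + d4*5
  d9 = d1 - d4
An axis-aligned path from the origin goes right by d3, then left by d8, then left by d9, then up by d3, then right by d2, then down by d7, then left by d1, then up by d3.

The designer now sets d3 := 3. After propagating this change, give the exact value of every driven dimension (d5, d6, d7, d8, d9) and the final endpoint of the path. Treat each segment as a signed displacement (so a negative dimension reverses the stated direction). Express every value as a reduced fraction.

d5 = 19/4
d6 = 3/5
d7 = 3/10
d8 = 149/4
d9 = 39/4
endpoint = (-105/2, 57/10)

Apply edit: d3 := 3
  d5 = d2 - d3 + d4 = 19/4
  d6 = d3/5 = 3/5
  d7 = d6/2 = 3/10
  d8 = d2*4 + d3 + d4*5 = 149/4
  d9 = d1 - d4 = 39/4
Walk from origin (0, 0):
  seg 1: right by d3 = 3 → (3, 0)
  seg 2: left by d8 = 149/4 → (-137/4, 0)
  seg 3: left by d9 = 39/4 → (-44, 0)
  seg 4: up by d3 = 3 → (-44, 3)
  seg 5: right by d2 = 9/2 → (-79/2, 3)
  seg 6: down by d7 = 3/10 → (-79/2, 27/10)
  seg 7: left by d1 = 13 → (-105/2, 27/10)
  seg 8: up by d3 = 3 → (-105/2, 57/10)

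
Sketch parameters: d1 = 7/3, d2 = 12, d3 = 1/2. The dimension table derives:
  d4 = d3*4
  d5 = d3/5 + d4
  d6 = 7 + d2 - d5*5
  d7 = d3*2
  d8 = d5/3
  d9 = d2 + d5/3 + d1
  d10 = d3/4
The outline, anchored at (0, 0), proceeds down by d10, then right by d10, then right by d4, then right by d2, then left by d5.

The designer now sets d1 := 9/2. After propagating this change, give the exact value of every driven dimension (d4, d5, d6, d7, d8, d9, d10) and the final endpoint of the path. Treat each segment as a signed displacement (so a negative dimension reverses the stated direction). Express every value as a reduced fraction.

d4 = 2
d5 = 21/10
d6 = 17/2
d7 = 1
d8 = 7/10
d9 = 86/5
d10 = 1/8
endpoint = (481/40, -1/8)

Apply edit: d1 := 9/2
  d4 = d3*4 = 2
  d5 = d3/5 + d4 = 21/10
  d6 = 7 + d2 - d5*5 = 17/2
  d7 = d3*2 = 1
  d8 = d5/3 = 7/10
  d9 = d2 + d5/3 + d1 = 86/5
  d10 = d3/4 = 1/8
Walk from origin (0, 0):
  seg 1: down by d10 = 1/8 → (0, -1/8)
  seg 2: right by d10 = 1/8 → (1/8, -1/8)
  seg 3: right by d4 = 2 → (17/8, -1/8)
  seg 4: right by d2 = 12 → (113/8, -1/8)
  seg 5: left by d5 = 21/10 → (481/40, -1/8)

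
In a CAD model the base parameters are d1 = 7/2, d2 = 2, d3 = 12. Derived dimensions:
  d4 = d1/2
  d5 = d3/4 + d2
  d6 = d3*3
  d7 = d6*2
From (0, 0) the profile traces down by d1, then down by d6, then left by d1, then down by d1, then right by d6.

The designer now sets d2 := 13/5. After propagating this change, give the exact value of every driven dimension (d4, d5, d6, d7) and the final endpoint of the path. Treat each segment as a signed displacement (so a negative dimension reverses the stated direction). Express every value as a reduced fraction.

Apply edit: d2 := 13/5
  d4 = d1/2 = 7/4
  d5 = d3/4 + d2 = 28/5
  d6 = d3*3 = 36
  d7 = d6*2 = 72
Walk from origin (0, 0):
  seg 1: down by d1 = 7/2 → (0, -7/2)
  seg 2: down by d6 = 36 → (0, -79/2)
  seg 3: left by d1 = 7/2 → (-7/2, -79/2)
  seg 4: down by d1 = 7/2 → (-7/2, -43)
  seg 5: right by d6 = 36 → (65/2, -43)

d4 = 7/4
d5 = 28/5
d6 = 36
d7 = 72
endpoint = (65/2, -43)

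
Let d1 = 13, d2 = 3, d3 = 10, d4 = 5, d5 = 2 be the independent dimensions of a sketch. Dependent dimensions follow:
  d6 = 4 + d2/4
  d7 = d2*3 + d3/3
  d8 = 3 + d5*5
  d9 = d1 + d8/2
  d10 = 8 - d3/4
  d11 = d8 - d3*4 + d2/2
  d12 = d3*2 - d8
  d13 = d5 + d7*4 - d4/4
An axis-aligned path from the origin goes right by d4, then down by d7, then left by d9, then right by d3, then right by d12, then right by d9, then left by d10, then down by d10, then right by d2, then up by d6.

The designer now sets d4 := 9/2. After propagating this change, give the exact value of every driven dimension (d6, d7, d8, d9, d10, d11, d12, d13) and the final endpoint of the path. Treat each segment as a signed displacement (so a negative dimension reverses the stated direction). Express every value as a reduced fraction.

Apply edit: d4 := 9/2
  d6 = 4 + d2/4 = 19/4
  d7 = d2*3 + d3/3 = 37/3
  d8 = 3 + d5*5 = 13
  d9 = d1 + d8/2 = 39/2
  d10 = 8 - d3/4 = 11/2
  d11 = d8 - d3*4 + d2/2 = -51/2
  d12 = d3*2 - d8 = 7
  d13 = d5 + d7*4 - d4/4 = 1205/24
Walk from origin (0, 0):
  seg 1: right by d4 = 9/2 → (9/2, 0)
  seg 2: down by d7 = 37/3 → (9/2, -37/3)
  seg 3: left by d9 = 39/2 → (-15, -37/3)
  seg 4: right by d3 = 10 → (-5, -37/3)
  seg 5: right by d12 = 7 → (2, -37/3)
  seg 6: right by d9 = 39/2 → (43/2, -37/3)
  seg 7: left by d10 = 11/2 → (16, -37/3)
  seg 8: down by d10 = 11/2 → (16, -107/6)
  seg 9: right by d2 = 3 → (19, -107/6)
  seg 10: up by d6 = 19/4 → (19, -157/12)

d6 = 19/4
d7 = 37/3
d8 = 13
d9 = 39/2
d10 = 11/2
d11 = -51/2
d12 = 7
d13 = 1205/24
endpoint = (19, -157/12)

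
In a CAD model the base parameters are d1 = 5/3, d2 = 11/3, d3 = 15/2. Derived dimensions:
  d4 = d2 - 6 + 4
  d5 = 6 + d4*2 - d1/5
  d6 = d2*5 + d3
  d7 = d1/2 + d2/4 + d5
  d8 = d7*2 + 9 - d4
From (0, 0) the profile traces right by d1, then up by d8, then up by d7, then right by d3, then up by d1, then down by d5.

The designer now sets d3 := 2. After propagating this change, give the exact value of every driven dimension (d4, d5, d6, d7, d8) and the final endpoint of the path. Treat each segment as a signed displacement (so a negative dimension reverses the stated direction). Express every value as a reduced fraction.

d4 = 5/3
d5 = 9
d6 = 61/3
d7 = 43/4
d8 = 173/6
endpoint = (11/3, 129/4)

Apply edit: d3 := 2
  d4 = d2 - 6 + 4 = 5/3
  d5 = 6 + d4*2 - d1/5 = 9
  d6 = d2*5 + d3 = 61/3
  d7 = d1/2 + d2/4 + d5 = 43/4
  d8 = d7*2 + 9 - d4 = 173/6
Walk from origin (0, 0):
  seg 1: right by d1 = 5/3 → (5/3, 0)
  seg 2: up by d8 = 173/6 → (5/3, 173/6)
  seg 3: up by d7 = 43/4 → (5/3, 475/12)
  seg 4: right by d3 = 2 → (11/3, 475/12)
  seg 5: up by d1 = 5/3 → (11/3, 165/4)
  seg 6: down by d5 = 9 → (11/3, 129/4)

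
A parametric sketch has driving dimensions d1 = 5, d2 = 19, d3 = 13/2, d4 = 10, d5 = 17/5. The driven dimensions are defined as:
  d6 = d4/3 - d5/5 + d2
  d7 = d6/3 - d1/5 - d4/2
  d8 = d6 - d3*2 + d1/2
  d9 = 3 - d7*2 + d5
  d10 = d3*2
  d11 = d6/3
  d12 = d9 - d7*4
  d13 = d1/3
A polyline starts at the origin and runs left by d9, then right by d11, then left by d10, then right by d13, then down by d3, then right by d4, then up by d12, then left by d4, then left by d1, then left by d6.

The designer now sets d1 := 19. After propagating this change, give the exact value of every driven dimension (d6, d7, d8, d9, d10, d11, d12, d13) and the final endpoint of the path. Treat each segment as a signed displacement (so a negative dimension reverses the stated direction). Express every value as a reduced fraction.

d6 = 1624/75
d7 = -356/225
d8 = 2723/150
d9 = 2152/225
d10 = 13
d11 = 1624/225
d12 = 1192/75
d13 = 19/3
endpoint = (-149/3, 1409/150)

Apply edit: d1 := 19
  d6 = d4/3 - d5/5 + d2 = 1624/75
  d7 = d6/3 - d1/5 - d4/2 = -356/225
  d8 = d6 - d3*2 + d1/2 = 2723/150
  d9 = 3 - d7*2 + d5 = 2152/225
  d10 = d3*2 = 13
  d11 = d6/3 = 1624/225
  d12 = d9 - d7*4 = 1192/75
  d13 = d1/3 = 19/3
Walk from origin (0, 0):
  seg 1: left by d9 = 2152/225 → (-2152/225, 0)
  seg 2: right by d11 = 1624/225 → (-176/75, 0)
  seg 3: left by d10 = 13 → (-1151/75, 0)
  seg 4: right by d13 = 19/3 → (-676/75, 0)
  seg 5: down by d3 = 13/2 → (-676/75, -13/2)
  seg 6: right by d4 = 10 → (74/75, -13/2)
  seg 7: up by d12 = 1192/75 → (74/75, 1409/150)
  seg 8: left by d4 = 10 → (-676/75, 1409/150)
  seg 9: left by d1 = 19 → (-2101/75, 1409/150)
  seg 10: left by d6 = 1624/75 → (-149/3, 1409/150)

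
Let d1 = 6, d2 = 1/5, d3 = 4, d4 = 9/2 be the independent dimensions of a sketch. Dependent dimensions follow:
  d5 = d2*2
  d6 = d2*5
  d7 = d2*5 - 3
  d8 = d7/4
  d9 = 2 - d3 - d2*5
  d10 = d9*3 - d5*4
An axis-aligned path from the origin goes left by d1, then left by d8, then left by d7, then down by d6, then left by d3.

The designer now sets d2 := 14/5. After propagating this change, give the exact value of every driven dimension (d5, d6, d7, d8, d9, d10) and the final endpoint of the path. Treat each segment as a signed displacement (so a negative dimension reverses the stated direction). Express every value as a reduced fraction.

Apply edit: d2 := 14/5
  d5 = d2*2 = 28/5
  d6 = d2*5 = 14
  d7 = d2*5 - 3 = 11
  d8 = d7/4 = 11/4
  d9 = 2 - d3 - d2*5 = -16
  d10 = d9*3 - d5*4 = -352/5
Walk from origin (0, 0):
  seg 1: left by d1 = 6 → (-6, 0)
  seg 2: left by d8 = 11/4 → (-35/4, 0)
  seg 3: left by d7 = 11 → (-79/4, 0)
  seg 4: down by d6 = 14 → (-79/4, -14)
  seg 5: left by d3 = 4 → (-95/4, -14)

d5 = 28/5
d6 = 14
d7 = 11
d8 = 11/4
d9 = -16
d10 = -352/5
endpoint = (-95/4, -14)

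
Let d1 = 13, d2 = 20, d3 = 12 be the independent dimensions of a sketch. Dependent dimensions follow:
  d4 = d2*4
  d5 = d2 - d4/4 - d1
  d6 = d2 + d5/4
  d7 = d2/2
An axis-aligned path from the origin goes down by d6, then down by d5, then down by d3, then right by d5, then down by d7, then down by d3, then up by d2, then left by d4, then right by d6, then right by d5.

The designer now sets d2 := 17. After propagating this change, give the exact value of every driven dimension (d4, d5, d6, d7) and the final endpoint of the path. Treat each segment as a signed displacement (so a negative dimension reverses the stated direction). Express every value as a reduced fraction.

Apply edit: d2 := 17
  d4 = d2*4 = 68
  d5 = d2 - d4/4 - d1 = -13
  d6 = d2 + d5/4 = 55/4
  d7 = d2/2 = 17/2
Walk from origin (0, 0):
  seg 1: down by d6 = 55/4 → (0, -55/4)
  seg 2: down by d5 = -13 → (0, -3/4)
  seg 3: down by d3 = 12 → (0, -51/4)
  seg 4: right by d5 = -13 → (-13, -51/4)
  seg 5: down by d7 = 17/2 → (-13, -85/4)
  seg 6: down by d3 = 12 → (-13, -133/4)
  seg 7: up by d2 = 17 → (-13, -65/4)
  seg 8: left by d4 = 68 → (-81, -65/4)
  seg 9: right by d6 = 55/4 → (-269/4, -65/4)
  seg 10: right by d5 = -13 → (-321/4, -65/4)

d4 = 68
d5 = -13
d6 = 55/4
d7 = 17/2
endpoint = (-321/4, -65/4)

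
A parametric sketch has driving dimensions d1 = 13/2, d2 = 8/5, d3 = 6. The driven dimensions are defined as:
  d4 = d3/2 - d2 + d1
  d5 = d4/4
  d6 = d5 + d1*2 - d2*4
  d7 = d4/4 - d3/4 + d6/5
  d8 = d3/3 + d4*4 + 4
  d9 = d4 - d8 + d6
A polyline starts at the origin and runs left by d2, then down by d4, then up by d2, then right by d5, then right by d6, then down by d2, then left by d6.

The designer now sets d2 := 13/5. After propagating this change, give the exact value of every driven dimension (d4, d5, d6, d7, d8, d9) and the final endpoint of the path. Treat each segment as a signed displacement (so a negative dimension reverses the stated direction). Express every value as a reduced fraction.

Apply edit: d2 := 13/5
  d4 = d3/2 - d2 + d1 = 69/10
  d5 = d4/4 = 69/40
  d6 = d5 + d1*2 - d2*4 = 173/40
  d7 = d4/4 - d3/4 + d6/5 = 109/100
  d8 = d3/3 + d4*4 + 4 = 168/5
  d9 = d4 - d8 + d6 = -179/8
Walk from origin (0, 0):
  seg 1: left by d2 = 13/5 → (-13/5, 0)
  seg 2: down by d4 = 69/10 → (-13/5, -69/10)
  seg 3: up by d2 = 13/5 → (-13/5, -43/10)
  seg 4: right by d5 = 69/40 → (-7/8, -43/10)
  seg 5: right by d6 = 173/40 → (69/20, -43/10)
  seg 6: down by d2 = 13/5 → (69/20, -69/10)
  seg 7: left by d6 = 173/40 → (-7/8, -69/10)

d4 = 69/10
d5 = 69/40
d6 = 173/40
d7 = 109/100
d8 = 168/5
d9 = -179/8
endpoint = (-7/8, -69/10)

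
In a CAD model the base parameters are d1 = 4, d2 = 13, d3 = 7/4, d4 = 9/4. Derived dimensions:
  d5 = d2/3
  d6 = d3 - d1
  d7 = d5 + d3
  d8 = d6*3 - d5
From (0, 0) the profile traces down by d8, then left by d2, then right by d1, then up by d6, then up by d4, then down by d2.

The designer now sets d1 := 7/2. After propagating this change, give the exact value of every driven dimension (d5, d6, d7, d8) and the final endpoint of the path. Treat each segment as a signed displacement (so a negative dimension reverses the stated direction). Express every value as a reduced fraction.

d5 = 13/3
d6 = -7/4
d7 = 73/12
d8 = -115/12
endpoint = (-19/2, -35/12)

Apply edit: d1 := 7/2
  d5 = d2/3 = 13/3
  d6 = d3 - d1 = -7/4
  d7 = d5 + d3 = 73/12
  d8 = d6*3 - d5 = -115/12
Walk from origin (0, 0):
  seg 1: down by d8 = -115/12 → (0, 115/12)
  seg 2: left by d2 = 13 → (-13, 115/12)
  seg 3: right by d1 = 7/2 → (-19/2, 115/12)
  seg 4: up by d6 = -7/4 → (-19/2, 47/6)
  seg 5: up by d4 = 9/4 → (-19/2, 121/12)
  seg 6: down by d2 = 13 → (-19/2, -35/12)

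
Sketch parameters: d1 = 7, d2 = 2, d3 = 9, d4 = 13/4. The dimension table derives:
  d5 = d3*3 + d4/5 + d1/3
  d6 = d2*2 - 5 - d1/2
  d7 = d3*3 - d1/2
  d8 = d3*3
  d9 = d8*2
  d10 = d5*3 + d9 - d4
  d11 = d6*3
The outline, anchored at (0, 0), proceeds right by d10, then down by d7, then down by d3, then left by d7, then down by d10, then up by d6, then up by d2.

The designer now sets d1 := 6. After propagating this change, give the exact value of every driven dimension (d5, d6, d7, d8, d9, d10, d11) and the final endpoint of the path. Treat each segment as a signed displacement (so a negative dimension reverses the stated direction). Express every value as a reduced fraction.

d5 = 593/20
d6 = -4
d7 = 24
d8 = 27
d9 = 54
d10 = 1397/10
d11 = -12
endpoint = (1157/10, -1747/10)

Apply edit: d1 := 6
  d5 = d3*3 + d4/5 + d1/3 = 593/20
  d6 = d2*2 - 5 - d1/2 = -4
  d7 = d3*3 - d1/2 = 24
  d8 = d3*3 = 27
  d9 = d8*2 = 54
  d10 = d5*3 + d9 - d4 = 1397/10
  d11 = d6*3 = -12
Walk from origin (0, 0):
  seg 1: right by d10 = 1397/10 → (1397/10, 0)
  seg 2: down by d7 = 24 → (1397/10, -24)
  seg 3: down by d3 = 9 → (1397/10, -33)
  seg 4: left by d7 = 24 → (1157/10, -33)
  seg 5: down by d10 = 1397/10 → (1157/10, -1727/10)
  seg 6: up by d6 = -4 → (1157/10, -1767/10)
  seg 7: up by d2 = 2 → (1157/10, -1747/10)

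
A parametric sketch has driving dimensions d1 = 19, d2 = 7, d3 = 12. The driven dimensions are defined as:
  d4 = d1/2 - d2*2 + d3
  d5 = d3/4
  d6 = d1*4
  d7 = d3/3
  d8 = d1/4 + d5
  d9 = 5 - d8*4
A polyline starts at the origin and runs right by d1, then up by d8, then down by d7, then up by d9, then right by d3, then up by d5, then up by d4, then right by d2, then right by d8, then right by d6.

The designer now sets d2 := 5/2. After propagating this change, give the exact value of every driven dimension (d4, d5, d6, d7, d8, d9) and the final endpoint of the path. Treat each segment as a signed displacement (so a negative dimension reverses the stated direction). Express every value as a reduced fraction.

Apply edit: d2 := 5/2
  d4 = d1/2 - d2*2 + d3 = 33/2
  d5 = d3/4 = 3
  d6 = d1*4 = 76
  d7 = d3/3 = 4
  d8 = d1/4 + d5 = 31/4
  d9 = 5 - d8*4 = -26
Walk from origin (0, 0):
  seg 1: right by d1 = 19 → (19, 0)
  seg 2: up by d8 = 31/4 → (19, 31/4)
  seg 3: down by d7 = 4 → (19, 15/4)
  seg 4: up by d9 = -26 → (19, -89/4)
  seg 5: right by d3 = 12 → (31, -89/4)
  seg 6: up by d5 = 3 → (31, -77/4)
  seg 7: up by d4 = 33/2 → (31, -11/4)
  seg 8: right by d2 = 5/2 → (67/2, -11/4)
  seg 9: right by d8 = 31/4 → (165/4, -11/4)
  seg 10: right by d6 = 76 → (469/4, -11/4)

d4 = 33/2
d5 = 3
d6 = 76
d7 = 4
d8 = 31/4
d9 = -26
endpoint = (469/4, -11/4)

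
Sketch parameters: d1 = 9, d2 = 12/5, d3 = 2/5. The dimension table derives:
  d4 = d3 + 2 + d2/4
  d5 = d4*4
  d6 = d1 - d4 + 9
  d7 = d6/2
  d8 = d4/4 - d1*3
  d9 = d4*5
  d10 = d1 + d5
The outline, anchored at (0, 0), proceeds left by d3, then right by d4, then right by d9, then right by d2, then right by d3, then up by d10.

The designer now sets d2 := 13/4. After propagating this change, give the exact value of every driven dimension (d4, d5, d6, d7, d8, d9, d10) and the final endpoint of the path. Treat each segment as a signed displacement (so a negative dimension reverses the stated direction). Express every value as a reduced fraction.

d4 = 257/80
d5 = 257/20
d6 = 1183/80
d7 = 1183/160
d8 = -8383/320
d9 = 257/16
d10 = 437/20
endpoint = (901/40, 437/20)

Apply edit: d2 := 13/4
  d4 = d3 + 2 + d2/4 = 257/80
  d5 = d4*4 = 257/20
  d6 = d1 - d4 + 9 = 1183/80
  d7 = d6/2 = 1183/160
  d8 = d4/4 - d1*3 = -8383/320
  d9 = d4*5 = 257/16
  d10 = d1 + d5 = 437/20
Walk from origin (0, 0):
  seg 1: left by d3 = 2/5 → (-2/5, 0)
  seg 2: right by d4 = 257/80 → (45/16, 0)
  seg 3: right by d9 = 257/16 → (151/8, 0)
  seg 4: right by d2 = 13/4 → (177/8, 0)
  seg 5: right by d3 = 2/5 → (901/40, 0)
  seg 6: up by d10 = 437/20 → (901/40, 437/20)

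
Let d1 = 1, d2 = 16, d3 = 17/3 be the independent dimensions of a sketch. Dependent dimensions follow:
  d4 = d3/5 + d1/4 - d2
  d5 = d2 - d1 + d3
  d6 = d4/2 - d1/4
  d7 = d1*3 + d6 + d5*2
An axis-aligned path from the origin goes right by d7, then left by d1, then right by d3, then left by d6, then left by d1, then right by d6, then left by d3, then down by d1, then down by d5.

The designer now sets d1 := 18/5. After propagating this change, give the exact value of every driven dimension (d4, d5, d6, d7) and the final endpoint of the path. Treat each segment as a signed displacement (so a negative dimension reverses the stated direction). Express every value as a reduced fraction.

d4 = -419/30
d5 = 271/15
d6 = -473/60
d7 = 781/20
endpoint = (637/20, -65/3)

Apply edit: d1 := 18/5
  d4 = d3/5 + d1/4 - d2 = -419/30
  d5 = d2 - d1 + d3 = 271/15
  d6 = d4/2 - d1/4 = -473/60
  d7 = d1*3 + d6 + d5*2 = 781/20
Walk from origin (0, 0):
  seg 1: right by d7 = 781/20 → (781/20, 0)
  seg 2: left by d1 = 18/5 → (709/20, 0)
  seg 3: right by d3 = 17/3 → (2467/60, 0)
  seg 4: left by d6 = -473/60 → (49, 0)
  seg 5: left by d1 = 18/5 → (227/5, 0)
  seg 6: right by d6 = -473/60 → (2251/60, 0)
  seg 7: left by d3 = 17/3 → (637/20, 0)
  seg 8: down by d1 = 18/5 → (637/20, -18/5)
  seg 9: down by d5 = 271/15 → (637/20, -65/3)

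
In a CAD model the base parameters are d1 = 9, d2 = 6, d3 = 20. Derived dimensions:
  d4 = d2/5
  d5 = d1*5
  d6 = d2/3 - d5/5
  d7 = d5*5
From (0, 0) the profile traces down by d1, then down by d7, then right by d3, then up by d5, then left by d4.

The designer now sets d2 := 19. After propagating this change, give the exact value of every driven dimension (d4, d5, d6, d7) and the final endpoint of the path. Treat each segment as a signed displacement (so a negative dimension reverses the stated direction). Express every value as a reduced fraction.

d4 = 19/5
d5 = 45
d6 = -8/3
d7 = 225
endpoint = (81/5, -189)

Apply edit: d2 := 19
  d4 = d2/5 = 19/5
  d5 = d1*5 = 45
  d6 = d2/3 - d5/5 = -8/3
  d7 = d5*5 = 225
Walk from origin (0, 0):
  seg 1: down by d1 = 9 → (0, -9)
  seg 2: down by d7 = 225 → (0, -234)
  seg 3: right by d3 = 20 → (20, -234)
  seg 4: up by d5 = 45 → (20, -189)
  seg 5: left by d4 = 19/5 → (81/5, -189)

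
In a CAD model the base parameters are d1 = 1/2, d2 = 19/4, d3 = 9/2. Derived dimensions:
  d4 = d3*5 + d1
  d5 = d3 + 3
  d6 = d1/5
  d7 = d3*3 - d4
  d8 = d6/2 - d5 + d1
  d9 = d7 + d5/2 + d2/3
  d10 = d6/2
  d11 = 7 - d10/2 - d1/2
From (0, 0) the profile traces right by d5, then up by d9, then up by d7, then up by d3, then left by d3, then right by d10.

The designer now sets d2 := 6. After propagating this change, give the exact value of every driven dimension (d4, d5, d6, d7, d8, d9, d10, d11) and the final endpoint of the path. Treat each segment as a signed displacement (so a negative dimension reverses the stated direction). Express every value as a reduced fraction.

Apply edit: d2 := 6
  d4 = d3*5 + d1 = 23
  d5 = d3 + 3 = 15/2
  d6 = d1/5 = 1/10
  d7 = d3*3 - d4 = -19/2
  d8 = d6/2 - d5 + d1 = -139/20
  d9 = d7 + d5/2 + d2/3 = -15/4
  d10 = d6/2 = 1/20
  d11 = 7 - d10/2 - d1/2 = 269/40
Walk from origin (0, 0):
  seg 1: right by d5 = 15/2 → (15/2, 0)
  seg 2: up by d9 = -15/4 → (15/2, -15/4)
  seg 3: up by d7 = -19/2 → (15/2, -53/4)
  seg 4: up by d3 = 9/2 → (15/2, -35/4)
  seg 5: left by d3 = 9/2 → (3, -35/4)
  seg 6: right by d10 = 1/20 → (61/20, -35/4)

d4 = 23
d5 = 15/2
d6 = 1/10
d7 = -19/2
d8 = -139/20
d9 = -15/4
d10 = 1/20
d11 = 269/40
endpoint = (61/20, -35/4)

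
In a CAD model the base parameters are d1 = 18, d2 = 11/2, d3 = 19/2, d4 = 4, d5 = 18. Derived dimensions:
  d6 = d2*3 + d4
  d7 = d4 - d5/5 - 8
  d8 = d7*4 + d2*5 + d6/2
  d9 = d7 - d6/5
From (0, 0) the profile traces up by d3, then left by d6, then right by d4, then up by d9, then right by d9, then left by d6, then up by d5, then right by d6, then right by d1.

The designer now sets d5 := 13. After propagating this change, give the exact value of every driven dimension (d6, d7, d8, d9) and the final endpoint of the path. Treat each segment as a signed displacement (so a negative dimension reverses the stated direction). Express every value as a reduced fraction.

d6 = 41/2
d7 = -33/5
d8 = 227/20
d9 = -107/10
endpoint = (-46/5, 59/5)

Apply edit: d5 := 13
  d6 = d2*3 + d4 = 41/2
  d7 = d4 - d5/5 - 8 = -33/5
  d8 = d7*4 + d2*5 + d6/2 = 227/20
  d9 = d7 - d6/5 = -107/10
Walk from origin (0, 0):
  seg 1: up by d3 = 19/2 → (0, 19/2)
  seg 2: left by d6 = 41/2 → (-41/2, 19/2)
  seg 3: right by d4 = 4 → (-33/2, 19/2)
  seg 4: up by d9 = -107/10 → (-33/2, -6/5)
  seg 5: right by d9 = -107/10 → (-136/5, -6/5)
  seg 6: left by d6 = 41/2 → (-477/10, -6/5)
  seg 7: up by d5 = 13 → (-477/10, 59/5)
  seg 8: right by d6 = 41/2 → (-136/5, 59/5)
  seg 9: right by d1 = 18 → (-46/5, 59/5)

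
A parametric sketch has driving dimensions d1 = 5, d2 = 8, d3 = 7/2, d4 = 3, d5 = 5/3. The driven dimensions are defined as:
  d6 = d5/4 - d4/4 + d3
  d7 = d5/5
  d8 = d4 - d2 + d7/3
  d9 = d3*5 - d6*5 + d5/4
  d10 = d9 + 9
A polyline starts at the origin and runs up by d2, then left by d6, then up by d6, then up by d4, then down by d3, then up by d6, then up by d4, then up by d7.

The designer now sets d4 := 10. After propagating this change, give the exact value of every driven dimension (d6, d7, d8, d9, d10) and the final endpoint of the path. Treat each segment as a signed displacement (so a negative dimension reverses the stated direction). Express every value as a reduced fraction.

Apply edit: d4 := 10
  d6 = d5/4 - d4/4 + d3 = 17/12
  d7 = d5/5 = 1/3
  d8 = d4 - d2 + d7/3 = 19/9
  d9 = d3*5 - d6*5 + d5/4 = 65/6
  d10 = d9 + 9 = 119/6
Walk from origin (0, 0):
  seg 1: up by d2 = 8 → (0, 8)
  seg 2: left by d6 = 17/12 → (-17/12, 8)
  seg 3: up by d6 = 17/12 → (-17/12, 113/12)
  seg 4: up by d4 = 10 → (-17/12, 233/12)
  seg 5: down by d3 = 7/2 → (-17/12, 191/12)
  seg 6: up by d6 = 17/12 → (-17/12, 52/3)
  seg 7: up by d4 = 10 → (-17/12, 82/3)
  seg 8: up by d7 = 1/3 → (-17/12, 83/3)

d6 = 17/12
d7 = 1/3
d8 = 19/9
d9 = 65/6
d10 = 119/6
endpoint = (-17/12, 83/3)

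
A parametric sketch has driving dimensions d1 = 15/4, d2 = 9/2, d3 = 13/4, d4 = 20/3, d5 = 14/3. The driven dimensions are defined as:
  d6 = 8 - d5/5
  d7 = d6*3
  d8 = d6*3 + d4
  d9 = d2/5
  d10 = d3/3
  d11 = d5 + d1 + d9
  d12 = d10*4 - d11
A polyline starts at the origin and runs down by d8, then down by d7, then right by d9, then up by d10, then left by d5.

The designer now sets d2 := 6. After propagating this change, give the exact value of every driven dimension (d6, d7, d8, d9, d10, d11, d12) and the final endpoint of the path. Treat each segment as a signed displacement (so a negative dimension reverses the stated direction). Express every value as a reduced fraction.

d6 = 106/15
d7 = 106/5
d8 = 418/15
d9 = 6/5
d10 = 13/12
d11 = 577/60
d12 = -317/60
endpoint = (-52/15, -2879/60)

Apply edit: d2 := 6
  d6 = 8 - d5/5 = 106/15
  d7 = d6*3 = 106/5
  d8 = d6*3 + d4 = 418/15
  d9 = d2/5 = 6/5
  d10 = d3/3 = 13/12
  d11 = d5 + d1 + d9 = 577/60
  d12 = d10*4 - d11 = -317/60
Walk from origin (0, 0):
  seg 1: down by d8 = 418/15 → (0, -418/15)
  seg 2: down by d7 = 106/5 → (0, -736/15)
  seg 3: right by d9 = 6/5 → (6/5, -736/15)
  seg 4: up by d10 = 13/12 → (6/5, -2879/60)
  seg 5: left by d5 = 14/3 → (-52/15, -2879/60)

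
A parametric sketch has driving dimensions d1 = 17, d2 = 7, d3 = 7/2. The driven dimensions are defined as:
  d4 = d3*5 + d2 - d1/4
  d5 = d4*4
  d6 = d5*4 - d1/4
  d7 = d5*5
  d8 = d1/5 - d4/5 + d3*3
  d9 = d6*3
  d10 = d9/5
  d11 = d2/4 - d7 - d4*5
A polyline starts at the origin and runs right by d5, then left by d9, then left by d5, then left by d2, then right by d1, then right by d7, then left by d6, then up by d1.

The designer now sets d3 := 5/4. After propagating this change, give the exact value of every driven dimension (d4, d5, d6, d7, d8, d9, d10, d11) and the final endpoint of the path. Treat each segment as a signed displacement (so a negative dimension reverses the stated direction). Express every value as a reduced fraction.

d4 = 9
d5 = 36
d6 = 559/4
d7 = 180
d8 = 107/20
d9 = 1677/4
d10 = 1677/20
d11 = -893/4
endpoint = (-369, 17)

Apply edit: d3 := 5/4
  d4 = d3*5 + d2 - d1/4 = 9
  d5 = d4*4 = 36
  d6 = d5*4 - d1/4 = 559/4
  d7 = d5*5 = 180
  d8 = d1/5 - d4/5 + d3*3 = 107/20
  d9 = d6*3 = 1677/4
  d10 = d9/5 = 1677/20
  d11 = d2/4 - d7 - d4*5 = -893/4
Walk from origin (0, 0):
  seg 1: right by d5 = 36 → (36, 0)
  seg 2: left by d9 = 1677/4 → (-1533/4, 0)
  seg 3: left by d5 = 36 → (-1677/4, 0)
  seg 4: left by d2 = 7 → (-1705/4, 0)
  seg 5: right by d1 = 17 → (-1637/4, 0)
  seg 6: right by d7 = 180 → (-917/4, 0)
  seg 7: left by d6 = 559/4 → (-369, 0)
  seg 8: up by d1 = 17 → (-369, 17)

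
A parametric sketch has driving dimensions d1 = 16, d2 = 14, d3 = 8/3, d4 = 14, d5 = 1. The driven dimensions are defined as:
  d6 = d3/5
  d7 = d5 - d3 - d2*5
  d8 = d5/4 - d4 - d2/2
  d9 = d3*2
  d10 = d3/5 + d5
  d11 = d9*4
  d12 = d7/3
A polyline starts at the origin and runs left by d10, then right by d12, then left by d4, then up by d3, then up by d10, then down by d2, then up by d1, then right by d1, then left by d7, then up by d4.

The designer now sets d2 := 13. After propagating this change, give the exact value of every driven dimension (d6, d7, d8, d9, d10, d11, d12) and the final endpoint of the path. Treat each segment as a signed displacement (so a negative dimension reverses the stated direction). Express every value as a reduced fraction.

d6 = 8/15
d7 = -200/3
d8 = -81/4
d9 = 16/3
d10 = 23/15
d11 = 64/3
d12 = -200/9
endpoint = (2021/45, 106/5)

Apply edit: d2 := 13
  d6 = d3/5 = 8/15
  d7 = d5 - d3 - d2*5 = -200/3
  d8 = d5/4 - d4 - d2/2 = -81/4
  d9 = d3*2 = 16/3
  d10 = d3/5 + d5 = 23/15
  d11 = d9*4 = 64/3
  d12 = d7/3 = -200/9
Walk from origin (0, 0):
  seg 1: left by d10 = 23/15 → (-23/15, 0)
  seg 2: right by d12 = -200/9 → (-1069/45, 0)
  seg 3: left by d4 = 14 → (-1699/45, 0)
  seg 4: up by d3 = 8/3 → (-1699/45, 8/3)
  seg 5: up by d10 = 23/15 → (-1699/45, 21/5)
  seg 6: down by d2 = 13 → (-1699/45, -44/5)
  seg 7: up by d1 = 16 → (-1699/45, 36/5)
  seg 8: right by d1 = 16 → (-979/45, 36/5)
  seg 9: left by d7 = -200/3 → (2021/45, 36/5)
  seg 10: up by d4 = 14 → (2021/45, 106/5)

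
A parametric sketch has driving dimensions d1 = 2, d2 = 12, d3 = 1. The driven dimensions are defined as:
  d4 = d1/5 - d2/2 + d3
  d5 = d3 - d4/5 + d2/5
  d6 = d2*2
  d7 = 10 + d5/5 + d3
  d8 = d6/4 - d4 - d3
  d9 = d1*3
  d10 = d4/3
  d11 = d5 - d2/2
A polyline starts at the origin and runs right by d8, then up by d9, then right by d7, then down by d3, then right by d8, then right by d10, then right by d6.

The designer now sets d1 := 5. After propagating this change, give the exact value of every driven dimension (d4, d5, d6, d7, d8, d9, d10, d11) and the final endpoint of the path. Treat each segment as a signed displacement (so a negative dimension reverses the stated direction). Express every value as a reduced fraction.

Apply edit: d1 := 5
  d4 = d1/5 - d2/2 + d3 = -4
  d5 = d3 - d4/5 + d2/5 = 21/5
  d6 = d2*2 = 24
  d7 = 10 + d5/5 + d3 = 296/25
  d8 = d6/4 - d4 - d3 = 9
  d9 = d1*3 = 15
  d10 = d4/3 = -4/3
  d11 = d5 - d2/2 = -9/5
Walk from origin (0, 0):
  seg 1: right by d8 = 9 → (9, 0)
  seg 2: up by d9 = 15 → (9, 15)
  seg 3: right by d7 = 296/25 → (521/25, 15)
  seg 4: down by d3 = 1 → (521/25, 14)
  seg 5: right by d8 = 9 → (746/25, 14)
  seg 6: right by d10 = -4/3 → (2138/75, 14)
  seg 7: right by d6 = 24 → (3938/75, 14)

d4 = -4
d5 = 21/5
d6 = 24
d7 = 296/25
d8 = 9
d9 = 15
d10 = -4/3
d11 = -9/5
endpoint = (3938/75, 14)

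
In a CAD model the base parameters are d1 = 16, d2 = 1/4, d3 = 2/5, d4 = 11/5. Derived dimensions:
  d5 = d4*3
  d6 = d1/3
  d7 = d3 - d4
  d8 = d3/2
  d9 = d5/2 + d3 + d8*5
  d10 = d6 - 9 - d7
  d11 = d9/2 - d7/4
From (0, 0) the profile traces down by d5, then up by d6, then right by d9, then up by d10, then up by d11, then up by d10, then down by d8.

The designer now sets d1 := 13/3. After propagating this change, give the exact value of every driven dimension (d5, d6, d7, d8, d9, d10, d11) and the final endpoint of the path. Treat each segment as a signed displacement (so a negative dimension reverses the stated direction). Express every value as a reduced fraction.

d5 = 33/5
d6 = 13/9
d7 = -9/5
d8 = 1/5
d9 = 47/10
d10 = -259/45
d11 = 14/5
endpoint = (47/10, -211/15)

Apply edit: d1 := 13/3
  d5 = d4*3 = 33/5
  d6 = d1/3 = 13/9
  d7 = d3 - d4 = -9/5
  d8 = d3/2 = 1/5
  d9 = d5/2 + d3 + d8*5 = 47/10
  d10 = d6 - 9 - d7 = -259/45
  d11 = d9/2 - d7/4 = 14/5
Walk from origin (0, 0):
  seg 1: down by d5 = 33/5 → (0, -33/5)
  seg 2: up by d6 = 13/9 → (0, -232/45)
  seg 3: right by d9 = 47/10 → (47/10, -232/45)
  seg 4: up by d10 = -259/45 → (47/10, -491/45)
  seg 5: up by d11 = 14/5 → (47/10, -73/9)
  seg 6: up by d10 = -259/45 → (47/10, -208/15)
  seg 7: down by d8 = 1/5 → (47/10, -211/15)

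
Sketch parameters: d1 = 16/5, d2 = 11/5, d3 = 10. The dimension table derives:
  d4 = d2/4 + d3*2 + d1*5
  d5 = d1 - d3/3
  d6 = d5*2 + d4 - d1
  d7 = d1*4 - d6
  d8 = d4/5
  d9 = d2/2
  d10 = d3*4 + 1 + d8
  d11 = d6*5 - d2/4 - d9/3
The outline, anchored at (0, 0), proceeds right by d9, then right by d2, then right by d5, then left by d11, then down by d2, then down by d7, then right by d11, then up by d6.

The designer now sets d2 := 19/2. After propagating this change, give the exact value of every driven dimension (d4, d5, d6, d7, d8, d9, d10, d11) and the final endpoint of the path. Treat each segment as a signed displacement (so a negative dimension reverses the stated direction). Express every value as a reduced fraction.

Apply edit: d2 := 19/2
  d4 = d2/4 + d3*2 + d1*5 = 307/8
  d5 = d1 - d3/3 = -2/15
  d6 = d5*2 + d4 - d1 = 4189/120
  d7 = d1*4 - d6 = -2653/120
  d8 = d4/5 = 307/40
  d9 = d2/2 = 19/4
  d10 = d3*4 + 1 + d8 = 1947/40
  d11 = d6*5 - d2/4 - d9/3 = 2047/12
Walk from origin (0, 0):
  seg 1: right by d9 = 19/4 → (19/4, 0)
  seg 2: right by d2 = 19/2 → (57/4, 0)
  seg 3: right by d5 = -2/15 → (847/60, 0)
  seg 4: left by d11 = 2047/12 → (-2347/15, 0)
  seg 5: down by d2 = 19/2 → (-2347/15, -19/2)
  seg 6: down by d7 = -2653/120 → (-2347/15, 1513/120)
  seg 7: right by d11 = 2047/12 → (847/60, 1513/120)
  seg 8: up by d6 = 4189/120 → (847/60, 2851/60)

d4 = 307/8
d5 = -2/15
d6 = 4189/120
d7 = -2653/120
d8 = 307/40
d9 = 19/4
d10 = 1947/40
d11 = 2047/12
endpoint = (847/60, 2851/60)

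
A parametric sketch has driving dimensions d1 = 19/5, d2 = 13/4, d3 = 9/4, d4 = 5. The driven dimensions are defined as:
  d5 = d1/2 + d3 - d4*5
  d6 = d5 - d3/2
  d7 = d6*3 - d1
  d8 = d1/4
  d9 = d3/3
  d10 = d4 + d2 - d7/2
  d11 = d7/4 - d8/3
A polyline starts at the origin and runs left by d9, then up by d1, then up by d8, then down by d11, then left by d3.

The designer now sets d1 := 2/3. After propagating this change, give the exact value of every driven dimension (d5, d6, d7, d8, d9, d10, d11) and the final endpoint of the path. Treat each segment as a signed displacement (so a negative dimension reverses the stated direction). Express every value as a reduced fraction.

Apply edit: d1 := 2/3
  d5 = d1/2 + d3 - d4*5 = -269/12
  d6 = d5 - d3/2 = -565/24
  d7 = d6*3 - d1 = -1711/24
  d8 = d1/4 = 1/6
  d9 = d3/3 = 3/4
  d10 = d4 + d2 - d7/2 = 2107/48
  d11 = d7/4 - d8/3 = -5149/288
Walk from origin (0, 0):
  seg 1: left by d9 = 3/4 → (-3/4, 0)
  seg 2: up by d1 = 2/3 → (-3/4, 2/3)
  seg 3: up by d8 = 1/6 → (-3/4, 5/6)
  seg 4: down by d11 = -5149/288 → (-3/4, 5389/288)
  seg 5: left by d3 = 9/4 → (-3, 5389/288)

d5 = -269/12
d6 = -565/24
d7 = -1711/24
d8 = 1/6
d9 = 3/4
d10 = 2107/48
d11 = -5149/288
endpoint = (-3, 5389/288)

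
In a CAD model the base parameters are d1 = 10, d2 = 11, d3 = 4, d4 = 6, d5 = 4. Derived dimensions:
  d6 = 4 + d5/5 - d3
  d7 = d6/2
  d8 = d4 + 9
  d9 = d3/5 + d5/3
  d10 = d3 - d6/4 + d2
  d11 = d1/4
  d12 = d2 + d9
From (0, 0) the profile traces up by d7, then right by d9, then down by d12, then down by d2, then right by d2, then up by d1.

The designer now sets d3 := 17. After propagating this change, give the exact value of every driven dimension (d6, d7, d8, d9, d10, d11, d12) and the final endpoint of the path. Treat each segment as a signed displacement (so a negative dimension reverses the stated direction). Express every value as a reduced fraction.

d6 = -61/5
d7 = -61/10
d8 = 15
d9 = 71/15
d10 = 621/20
d11 = 5/2
d12 = 236/15
endpoint = (236/15, -137/6)

Apply edit: d3 := 17
  d6 = 4 + d5/5 - d3 = -61/5
  d7 = d6/2 = -61/10
  d8 = d4 + 9 = 15
  d9 = d3/5 + d5/3 = 71/15
  d10 = d3 - d6/4 + d2 = 621/20
  d11 = d1/4 = 5/2
  d12 = d2 + d9 = 236/15
Walk from origin (0, 0):
  seg 1: up by d7 = -61/10 → (0, -61/10)
  seg 2: right by d9 = 71/15 → (71/15, -61/10)
  seg 3: down by d12 = 236/15 → (71/15, -131/6)
  seg 4: down by d2 = 11 → (71/15, -197/6)
  seg 5: right by d2 = 11 → (236/15, -197/6)
  seg 6: up by d1 = 10 → (236/15, -137/6)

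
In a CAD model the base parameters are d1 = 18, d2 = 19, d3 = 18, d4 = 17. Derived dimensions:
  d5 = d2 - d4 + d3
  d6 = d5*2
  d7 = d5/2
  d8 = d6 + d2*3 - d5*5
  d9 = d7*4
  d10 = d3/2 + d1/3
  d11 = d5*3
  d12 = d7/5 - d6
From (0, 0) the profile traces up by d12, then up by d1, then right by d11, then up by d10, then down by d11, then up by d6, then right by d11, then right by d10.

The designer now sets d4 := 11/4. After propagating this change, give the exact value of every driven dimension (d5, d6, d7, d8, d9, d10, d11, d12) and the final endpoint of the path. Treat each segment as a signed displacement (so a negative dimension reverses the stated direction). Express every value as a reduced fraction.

Apply edit: d4 := 11/4
  d5 = d2 - d4 + d3 = 137/4
  d6 = d5*2 = 137/2
  d7 = d5/2 = 137/8
  d8 = d6 + d2*3 - d5*5 = -183/4
  d9 = d7*4 = 137/2
  d10 = d3/2 + d1/3 = 15
  d11 = d5*3 = 411/4
  d12 = d7/5 - d6 = -2603/40
Walk from origin (0, 0):
  seg 1: up by d12 = -2603/40 → (0, -2603/40)
  seg 2: up by d1 = 18 → (0, -1883/40)
  seg 3: right by d11 = 411/4 → (411/4, -1883/40)
  seg 4: up by d10 = 15 → (411/4, -1283/40)
  seg 5: down by d11 = 411/4 → (411/4, -5393/40)
  seg 6: up by d6 = 137/2 → (411/4, -2653/40)
  seg 7: right by d11 = 411/4 → (411/2, -2653/40)
  seg 8: right by d10 = 15 → (441/2, -2653/40)

d5 = 137/4
d6 = 137/2
d7 = 137/8
d8 = -183/4
d9 = 137/2
d10 = 15
d11 = 411/4
d12 = -2603/40
endpoint = (441/2, -2653/40)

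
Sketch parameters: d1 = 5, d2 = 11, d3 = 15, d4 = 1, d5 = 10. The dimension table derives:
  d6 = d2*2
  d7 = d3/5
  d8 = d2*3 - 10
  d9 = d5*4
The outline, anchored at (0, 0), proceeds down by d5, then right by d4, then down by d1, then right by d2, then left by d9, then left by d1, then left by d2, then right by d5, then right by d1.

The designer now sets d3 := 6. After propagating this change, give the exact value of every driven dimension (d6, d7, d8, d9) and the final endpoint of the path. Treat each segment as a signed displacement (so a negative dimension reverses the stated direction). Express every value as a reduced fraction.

d6 = 22
d7 = 6/5
d8 = 23
d9 = 40
endpoint = (-29, -15)

Apply edit: d3 := 6
  d6 = d2*2 = 22
  d7 = d3/5 = 6/5
  d8 = d2*3 - 10 = 23
  d9 = d5*4 = 40
Walk from origin (0, 0):
  seg 1: down by d5 = 10 → (0, -10)
  seg 2: right by d4 = 1 → (1, -10)
  seg 3: down by d1 = 5 → (1, -15)
  seg 4: right by d2 = 11 → (12, -15)
  seg 5: left by d9 = 40 → (-28, -15)
  seg 6: left by d1 = 5 → (-33, -15)
  seg 7: left by d2 = 11 → (-44, -15)
  seg 8: right by d5 = 10 → (-34, -15)
  seg 9: right by d1 = 5 → (-29, -15)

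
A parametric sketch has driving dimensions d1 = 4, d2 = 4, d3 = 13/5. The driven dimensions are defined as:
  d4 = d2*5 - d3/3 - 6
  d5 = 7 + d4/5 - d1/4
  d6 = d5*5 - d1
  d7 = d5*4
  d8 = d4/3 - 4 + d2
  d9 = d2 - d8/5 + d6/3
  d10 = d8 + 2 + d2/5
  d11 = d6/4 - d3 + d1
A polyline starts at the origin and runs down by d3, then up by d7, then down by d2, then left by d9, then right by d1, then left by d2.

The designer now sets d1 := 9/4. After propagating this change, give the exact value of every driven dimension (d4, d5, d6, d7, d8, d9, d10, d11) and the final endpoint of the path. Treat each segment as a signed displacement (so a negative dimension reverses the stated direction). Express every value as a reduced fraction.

Apply edit: d1 := 9/4
  d4 = d2*5 - d3/3 - 6 = 197/15
  d5 = 7 + d4/5 - d1/4 = 10877/1200
  d6 = d5*5 - d1 = 10337/240
  d7 = d5*4 = 10877/300
  d8 = d4/3 - 4 + d2 = 197/45
  d9 = d2 - d8/5 + d6/3 = 62933/3600
  d10 = d8 + 2 + d2/5 = 323/45
  d11 = d6/4 - d3 + d1 = 10001/960
Walk from origin (0, 0):
  seg 1: down by d3 = 13/5 → (0, -13/5)
  seg 2: up by d7 = 10877/300 → (0, 10097/300)
  seg 3: down by d2 = 4 → (0, 8897/300)
  seg 4: left by d9 = 62933/3600 → (-62933/3600, 8897/300)
  seg 5: right by d1 = 9/4 → (-54833/3600, 8897/300)
  seg 6: left by d2 = 4 → (-69233/3600, 8897/300)

d4 = 197/15
d5 = 10877/1200
d6 = 10337/240
d7 = 10877/300
d8 = 197/45
d9 = 62933/3600
d10 = 323/45
d11 = 10001/960
endpoint = (-69233/3600, 8897/300)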